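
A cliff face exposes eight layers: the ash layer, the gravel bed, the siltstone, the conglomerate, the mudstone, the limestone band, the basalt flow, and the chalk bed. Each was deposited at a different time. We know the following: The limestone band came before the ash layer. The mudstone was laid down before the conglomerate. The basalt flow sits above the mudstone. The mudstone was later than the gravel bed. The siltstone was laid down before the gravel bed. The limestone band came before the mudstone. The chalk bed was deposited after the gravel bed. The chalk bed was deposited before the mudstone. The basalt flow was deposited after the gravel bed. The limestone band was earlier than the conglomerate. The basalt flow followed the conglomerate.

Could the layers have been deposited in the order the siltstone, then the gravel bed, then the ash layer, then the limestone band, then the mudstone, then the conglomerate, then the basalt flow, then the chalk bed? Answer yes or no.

no

The constraints require the limestone band before the ash layer, but in the proposed sequence the ash layer appears ahead of the limestone band. That one violation is enough.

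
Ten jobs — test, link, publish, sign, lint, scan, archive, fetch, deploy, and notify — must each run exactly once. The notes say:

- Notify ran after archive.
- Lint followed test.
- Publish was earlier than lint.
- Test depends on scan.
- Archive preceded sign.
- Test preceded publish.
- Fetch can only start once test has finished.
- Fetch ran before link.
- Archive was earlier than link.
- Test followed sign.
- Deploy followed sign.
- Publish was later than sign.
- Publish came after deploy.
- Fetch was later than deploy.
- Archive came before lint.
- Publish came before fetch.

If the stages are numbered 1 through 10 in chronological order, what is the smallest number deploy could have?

Archive and sign must both come before deploy — 2 forced predecessors.
Nothing else is forced ahead of deploy, so its earliest slot is position 2 + 1 = 3.

3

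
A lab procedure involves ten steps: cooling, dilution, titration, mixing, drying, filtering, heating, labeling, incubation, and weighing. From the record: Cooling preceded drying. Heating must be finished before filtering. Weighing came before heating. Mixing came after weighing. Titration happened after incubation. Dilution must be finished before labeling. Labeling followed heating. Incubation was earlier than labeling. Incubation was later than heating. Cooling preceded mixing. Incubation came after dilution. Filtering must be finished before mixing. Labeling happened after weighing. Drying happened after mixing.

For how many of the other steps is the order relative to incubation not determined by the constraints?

4

Forced before incubation: dilution, heating, and weighing; forced after incubation: labeling and titration.
That leaves cooling, drying, filtering, and mixing with no forced order relative to incubation — 4.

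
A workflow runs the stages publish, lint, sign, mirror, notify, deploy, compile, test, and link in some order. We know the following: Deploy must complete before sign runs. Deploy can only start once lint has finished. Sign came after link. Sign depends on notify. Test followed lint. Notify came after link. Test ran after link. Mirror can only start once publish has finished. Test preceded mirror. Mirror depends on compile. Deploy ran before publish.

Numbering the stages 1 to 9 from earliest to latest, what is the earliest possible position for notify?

2

Link must come before notify — 1 forced predecessor.
Nothing else is forced ahead of notify, so its earliest slot is position 1 + 1 = 2.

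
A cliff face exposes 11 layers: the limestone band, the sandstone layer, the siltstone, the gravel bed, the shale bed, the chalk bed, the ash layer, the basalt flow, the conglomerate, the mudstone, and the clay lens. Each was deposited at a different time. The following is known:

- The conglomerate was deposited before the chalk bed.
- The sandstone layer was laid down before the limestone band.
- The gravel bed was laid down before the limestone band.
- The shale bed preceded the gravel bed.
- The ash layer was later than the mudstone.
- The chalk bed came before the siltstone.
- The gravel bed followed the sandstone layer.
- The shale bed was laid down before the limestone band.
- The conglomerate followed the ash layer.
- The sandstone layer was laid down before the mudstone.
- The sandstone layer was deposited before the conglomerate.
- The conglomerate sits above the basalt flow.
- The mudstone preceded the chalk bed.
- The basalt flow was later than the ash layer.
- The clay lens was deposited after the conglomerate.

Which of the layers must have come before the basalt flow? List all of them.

Directly stated before the basalt flow: the ash layer.
The mudstone reaches the basalt flow via the mudstone → the ash layer → the basalt flow.
The sandstone layer reaches the basalt flow via the sandstone layer → the mudstone → the ash layer → the basalt flow.
No chain forces the siltstone (or any of the others) ahead of the basalt flow.

the ash layer, the mudstone, the sandstone layer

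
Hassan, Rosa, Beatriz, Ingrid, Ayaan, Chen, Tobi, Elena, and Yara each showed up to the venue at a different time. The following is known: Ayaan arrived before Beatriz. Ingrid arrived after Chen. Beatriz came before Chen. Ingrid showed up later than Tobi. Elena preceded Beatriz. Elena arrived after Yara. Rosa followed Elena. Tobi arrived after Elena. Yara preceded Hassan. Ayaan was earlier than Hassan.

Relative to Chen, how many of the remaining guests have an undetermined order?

Forced before Chen: Ayaan, Beatriz, Elena, and Yara; forced after Chen: Ingrid.
That leaves Hassan, Rosa, and Tobi with no forced order relative to Chen — 3.

3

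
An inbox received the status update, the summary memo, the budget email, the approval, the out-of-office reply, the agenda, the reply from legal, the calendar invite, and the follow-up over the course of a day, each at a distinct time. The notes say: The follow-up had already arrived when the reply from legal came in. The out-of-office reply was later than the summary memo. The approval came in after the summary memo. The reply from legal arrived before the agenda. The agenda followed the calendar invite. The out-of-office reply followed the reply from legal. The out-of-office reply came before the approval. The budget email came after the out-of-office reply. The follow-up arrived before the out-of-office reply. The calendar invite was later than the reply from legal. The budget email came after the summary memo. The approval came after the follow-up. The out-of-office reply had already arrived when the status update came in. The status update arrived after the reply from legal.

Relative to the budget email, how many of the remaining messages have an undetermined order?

Forced before the budget email: the follow-up, the out-of-office reply, the reply from legal, and the summary memo.
That leaves the agenda, the approval, the calendar invite, and the status update with no forced order relative to the budget email — 4.

4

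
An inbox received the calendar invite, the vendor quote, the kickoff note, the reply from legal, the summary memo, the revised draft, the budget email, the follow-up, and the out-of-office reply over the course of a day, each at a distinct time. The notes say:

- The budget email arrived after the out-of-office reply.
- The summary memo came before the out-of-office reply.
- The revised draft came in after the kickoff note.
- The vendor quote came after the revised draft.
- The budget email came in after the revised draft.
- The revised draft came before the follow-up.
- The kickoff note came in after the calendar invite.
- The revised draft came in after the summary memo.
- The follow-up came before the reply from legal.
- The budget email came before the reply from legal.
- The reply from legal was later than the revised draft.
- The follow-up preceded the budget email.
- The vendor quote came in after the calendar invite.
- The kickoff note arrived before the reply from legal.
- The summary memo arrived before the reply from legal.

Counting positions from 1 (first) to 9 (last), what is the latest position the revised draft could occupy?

5

The revised draft must come before the budget email, the follow-up, the reply from legal, and the vendor quote — 4 messages forced after it.
Everything else can be placed before the revised draft in some valid order, so the revised draft can sit as late as position 9 − 4 = 5.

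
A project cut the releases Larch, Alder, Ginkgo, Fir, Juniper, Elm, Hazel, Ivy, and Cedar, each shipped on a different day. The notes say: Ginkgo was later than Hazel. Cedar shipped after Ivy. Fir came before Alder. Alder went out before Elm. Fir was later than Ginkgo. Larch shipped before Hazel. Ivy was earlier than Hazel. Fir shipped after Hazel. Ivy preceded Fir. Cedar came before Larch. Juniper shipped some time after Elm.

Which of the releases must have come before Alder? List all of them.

Directly stated before Alder: Fir.
Cedar reaches Alder via Cedar → Larch → Hazel → Fir → Alder.
Ginkgo reaches Alder via Ginkgo → Fir → Alder.
Hazel reaches Alder via Hazel → Fir → Alder.
Likewise Ivy and Larch each reach Alder by chaining the stated constraints.
No chain forces Juniper (or any of the others) ahead of Alder.

Cedar, Fir, Ginkgo, Hazel, Ivy, Larch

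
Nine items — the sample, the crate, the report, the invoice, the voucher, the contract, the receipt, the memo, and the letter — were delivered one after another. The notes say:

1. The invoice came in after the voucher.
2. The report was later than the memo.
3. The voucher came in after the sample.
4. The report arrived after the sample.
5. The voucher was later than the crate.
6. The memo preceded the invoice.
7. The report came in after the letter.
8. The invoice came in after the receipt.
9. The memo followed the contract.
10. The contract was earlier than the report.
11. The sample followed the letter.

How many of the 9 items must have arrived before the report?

4

Directly stated before the report: the contract, the letter, the memo, and the sample.
No chain forces the crate (or any of the others) ahead of the report.
That's the contract, the letter, the memo, and the sample — 4 in all.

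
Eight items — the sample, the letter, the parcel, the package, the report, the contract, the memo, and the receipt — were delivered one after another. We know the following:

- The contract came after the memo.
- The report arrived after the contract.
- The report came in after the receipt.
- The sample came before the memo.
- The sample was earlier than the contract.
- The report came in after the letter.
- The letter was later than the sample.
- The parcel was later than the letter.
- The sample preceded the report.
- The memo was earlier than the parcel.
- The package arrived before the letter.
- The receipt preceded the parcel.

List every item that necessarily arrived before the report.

Directly stated before the report: the contract, the letter, the receipt, and the sample.
The memo reaches the report via the memo → the contract → the report.
The package reaches the report via the package → the letter → the report.
No chain forces the parcel ahead of the report.

the contract, the letter, the memo, the package, the receipt, the sample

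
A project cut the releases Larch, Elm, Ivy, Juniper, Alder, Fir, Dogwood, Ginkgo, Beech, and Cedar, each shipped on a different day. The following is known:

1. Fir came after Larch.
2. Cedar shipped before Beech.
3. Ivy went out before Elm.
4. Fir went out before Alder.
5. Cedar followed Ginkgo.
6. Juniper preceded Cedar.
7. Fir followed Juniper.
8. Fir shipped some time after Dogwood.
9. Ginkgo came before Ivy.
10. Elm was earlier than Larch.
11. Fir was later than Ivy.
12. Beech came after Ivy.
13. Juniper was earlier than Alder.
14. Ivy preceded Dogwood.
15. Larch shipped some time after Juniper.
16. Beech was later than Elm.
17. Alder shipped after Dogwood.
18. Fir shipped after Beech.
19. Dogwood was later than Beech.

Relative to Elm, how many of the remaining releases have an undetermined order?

Forced before Elm: Ginkgo and Ivy; forced after Elm: Alder, Beech, Dogwood, Fir, and Larch.
That leaves Cedar and Juniper with no forced order relative to Elm — 2.

2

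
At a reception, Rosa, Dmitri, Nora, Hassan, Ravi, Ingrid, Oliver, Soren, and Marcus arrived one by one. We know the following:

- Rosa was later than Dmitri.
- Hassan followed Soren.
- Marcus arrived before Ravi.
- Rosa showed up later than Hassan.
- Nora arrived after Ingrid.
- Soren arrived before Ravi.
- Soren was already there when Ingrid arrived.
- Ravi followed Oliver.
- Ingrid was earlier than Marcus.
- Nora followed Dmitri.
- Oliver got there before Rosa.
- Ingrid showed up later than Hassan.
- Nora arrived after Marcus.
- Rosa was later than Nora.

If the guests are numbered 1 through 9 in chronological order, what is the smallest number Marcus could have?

4

Hassan, Ingrid, and Soren must all come before Marcus — 3 forced predecessors.
Nothing else is forced ahead of Marcus, so their earliest slot is position 3 + 1 = 4.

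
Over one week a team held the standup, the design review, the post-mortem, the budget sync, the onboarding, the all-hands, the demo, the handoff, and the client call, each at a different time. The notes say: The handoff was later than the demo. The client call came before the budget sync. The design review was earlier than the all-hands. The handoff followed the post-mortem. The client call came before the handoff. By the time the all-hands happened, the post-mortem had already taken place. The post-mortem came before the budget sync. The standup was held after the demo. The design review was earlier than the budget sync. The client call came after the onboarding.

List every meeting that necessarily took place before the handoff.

the client call, the demo, the onboarding, the post-mortem

Directly stated before the handoff: the client call, the demo, and the post-mortem.
The onboarding reaches the handoff via the onboarding → the client call → the handoff.
No chain forces the design review (or any of the others) ahead of the handoff.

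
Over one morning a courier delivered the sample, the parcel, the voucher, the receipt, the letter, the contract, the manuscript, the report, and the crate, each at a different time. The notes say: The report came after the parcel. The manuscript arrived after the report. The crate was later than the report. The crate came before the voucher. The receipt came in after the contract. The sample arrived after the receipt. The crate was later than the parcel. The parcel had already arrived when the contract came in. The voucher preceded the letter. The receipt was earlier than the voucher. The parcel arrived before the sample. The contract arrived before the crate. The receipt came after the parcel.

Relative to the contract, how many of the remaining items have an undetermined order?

2

Forced before the contract: the parcel; forced after the contract: the crate, the letter, the receipt, the sample, and the voucher.
That leaves the manuscript and the report with no forced order relative to the contract — 2.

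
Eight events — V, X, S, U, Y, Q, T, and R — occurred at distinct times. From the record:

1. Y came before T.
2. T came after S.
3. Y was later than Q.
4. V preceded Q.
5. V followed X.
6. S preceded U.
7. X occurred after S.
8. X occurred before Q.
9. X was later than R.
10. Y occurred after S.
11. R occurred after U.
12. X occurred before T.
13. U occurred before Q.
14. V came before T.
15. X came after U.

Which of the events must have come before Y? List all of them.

Q, R, S, U, V, X

Directly stated before Y: Q and S.
R reaches Y via R → X → Q → Y.
U reaches Y via U → Q → Y.
V reaches Y via V → Q → Y.
Likewise X reaches Y by chaining the stated constraints.
No chain forces T ahead of Y.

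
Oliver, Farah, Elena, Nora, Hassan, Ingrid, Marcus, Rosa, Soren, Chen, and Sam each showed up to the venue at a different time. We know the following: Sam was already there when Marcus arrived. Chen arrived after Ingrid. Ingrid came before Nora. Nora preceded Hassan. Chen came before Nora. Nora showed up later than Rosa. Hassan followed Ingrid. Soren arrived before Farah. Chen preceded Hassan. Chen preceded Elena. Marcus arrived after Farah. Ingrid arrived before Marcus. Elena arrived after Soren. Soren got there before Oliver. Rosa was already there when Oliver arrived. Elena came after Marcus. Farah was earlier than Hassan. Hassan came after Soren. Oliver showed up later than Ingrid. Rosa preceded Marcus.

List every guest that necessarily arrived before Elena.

Chen, Farah, Ingrid, Marcus, Rosa, Sam, Soren

Directly stated before Elena: Chen, Marcus, and Soren.
Farah reaches Elena via Farah → Marcus → Elena.
Ingrid reaches Elena via Ingrid → Chen → Elena.
Rosa reaches Elena via Rosa → Marcus → Elena.
Likewise Sam reaches Elena by chaining the stated constraints.
No chain forces Oliver (or any of the others) ahead of Elena.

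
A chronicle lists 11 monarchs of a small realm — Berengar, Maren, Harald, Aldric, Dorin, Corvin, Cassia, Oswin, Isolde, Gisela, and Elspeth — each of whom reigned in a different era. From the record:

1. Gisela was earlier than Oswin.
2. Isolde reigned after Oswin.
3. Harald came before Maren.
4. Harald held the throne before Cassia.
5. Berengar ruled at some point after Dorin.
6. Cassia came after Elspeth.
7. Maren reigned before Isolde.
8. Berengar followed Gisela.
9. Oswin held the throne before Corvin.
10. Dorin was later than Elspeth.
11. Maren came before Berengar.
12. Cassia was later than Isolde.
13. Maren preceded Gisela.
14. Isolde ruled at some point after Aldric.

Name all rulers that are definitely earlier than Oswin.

Directly stated before Oswin: Gisela.
Harald reaches Oswin via Harald → Maren → Gisela → Oswin.
Maren reaches Oswin via Maren → Gisela → Oswin.
No chain forces Aldric (or any of the others) ahead of Oswin.

Gisela, Harald, Maren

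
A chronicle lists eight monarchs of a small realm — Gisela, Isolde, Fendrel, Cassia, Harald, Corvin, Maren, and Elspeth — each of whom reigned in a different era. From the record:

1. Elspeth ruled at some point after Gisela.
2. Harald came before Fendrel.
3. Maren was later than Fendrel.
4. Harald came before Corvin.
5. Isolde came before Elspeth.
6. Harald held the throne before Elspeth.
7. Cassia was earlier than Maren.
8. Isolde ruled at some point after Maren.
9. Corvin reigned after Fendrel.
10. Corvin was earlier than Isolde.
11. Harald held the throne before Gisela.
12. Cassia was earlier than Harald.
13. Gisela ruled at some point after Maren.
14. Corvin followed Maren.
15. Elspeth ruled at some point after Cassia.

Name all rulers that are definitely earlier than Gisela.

Cassia, Fendrel, Harald, Maren

Directly stated before Gisela: Harald and Maren.
Cassia reaches Gisela via Cassia → Harald → Gisela.
Fendrel reaches Gisela via Fendrel → Maren → Gisela.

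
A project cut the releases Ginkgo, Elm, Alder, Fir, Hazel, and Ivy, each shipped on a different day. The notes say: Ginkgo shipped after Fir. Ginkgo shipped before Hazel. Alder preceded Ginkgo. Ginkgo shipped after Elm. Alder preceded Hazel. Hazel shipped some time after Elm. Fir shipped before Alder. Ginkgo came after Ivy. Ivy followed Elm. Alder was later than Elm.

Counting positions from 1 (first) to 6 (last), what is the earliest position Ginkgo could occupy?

5

Alder, Elm, Fir, and Ivy must all come before Ginkgo — 4 forced predecessors.
Nothing else is forced ahead of Ginkgo, so its earliest slot is position 4 + 1 = 5.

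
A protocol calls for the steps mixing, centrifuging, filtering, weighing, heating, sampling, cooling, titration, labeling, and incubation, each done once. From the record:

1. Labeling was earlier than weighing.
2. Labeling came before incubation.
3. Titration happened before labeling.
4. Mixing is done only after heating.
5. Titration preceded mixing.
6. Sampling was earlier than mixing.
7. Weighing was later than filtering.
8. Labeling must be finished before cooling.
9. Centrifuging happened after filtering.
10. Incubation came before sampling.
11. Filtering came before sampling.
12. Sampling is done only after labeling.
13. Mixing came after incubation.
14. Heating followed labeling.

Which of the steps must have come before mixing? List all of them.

Directly stated before mixing: heating, incubation, sampling, and titration.
Filtering reaches mixing via filtering → sampling → mixing.
Labeling reaches mixing via labeling → sampling → mixing.

filtering, heating, incubation, labeling, sampling, titration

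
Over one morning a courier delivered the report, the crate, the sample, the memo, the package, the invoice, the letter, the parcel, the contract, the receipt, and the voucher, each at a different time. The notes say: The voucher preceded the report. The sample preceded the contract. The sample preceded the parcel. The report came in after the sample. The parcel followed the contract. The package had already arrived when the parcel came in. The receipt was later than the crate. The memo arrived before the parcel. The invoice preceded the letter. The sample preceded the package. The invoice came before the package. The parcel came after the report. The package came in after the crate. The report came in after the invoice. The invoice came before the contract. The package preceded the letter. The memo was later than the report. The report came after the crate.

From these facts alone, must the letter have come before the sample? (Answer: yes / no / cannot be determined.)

Tracing the constraints gives the sample → the package → the letter, so the sample must come before the letter.
That means the letter cannot be before the sample.

no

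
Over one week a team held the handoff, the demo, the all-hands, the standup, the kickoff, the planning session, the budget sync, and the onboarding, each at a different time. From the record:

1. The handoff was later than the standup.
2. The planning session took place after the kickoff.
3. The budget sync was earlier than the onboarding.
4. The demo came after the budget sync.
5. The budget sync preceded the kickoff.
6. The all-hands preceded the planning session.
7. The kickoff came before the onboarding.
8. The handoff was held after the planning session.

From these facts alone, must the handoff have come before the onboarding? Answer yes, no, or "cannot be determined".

cannot be determined

No chain of stated constraints runs from the handoff to the onboarding, and none runs from the onboarding to the handoff either.
So the relative order of the handoff and the onboarding is not fixed by the given facts.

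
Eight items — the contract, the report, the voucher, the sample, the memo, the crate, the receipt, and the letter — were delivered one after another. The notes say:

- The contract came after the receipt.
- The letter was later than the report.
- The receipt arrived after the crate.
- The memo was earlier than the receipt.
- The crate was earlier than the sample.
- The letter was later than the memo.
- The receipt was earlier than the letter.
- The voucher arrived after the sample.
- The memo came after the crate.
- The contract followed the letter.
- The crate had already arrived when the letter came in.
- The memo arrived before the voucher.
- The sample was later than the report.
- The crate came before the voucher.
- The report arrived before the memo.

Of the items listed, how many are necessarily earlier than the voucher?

Directly stated before the voucher: the crate, the memo, and the sample.
The report reaches the voucher via the report → the memo → the voucher.
That's the crate, the memo, the report, and the sample — 4 in all.

4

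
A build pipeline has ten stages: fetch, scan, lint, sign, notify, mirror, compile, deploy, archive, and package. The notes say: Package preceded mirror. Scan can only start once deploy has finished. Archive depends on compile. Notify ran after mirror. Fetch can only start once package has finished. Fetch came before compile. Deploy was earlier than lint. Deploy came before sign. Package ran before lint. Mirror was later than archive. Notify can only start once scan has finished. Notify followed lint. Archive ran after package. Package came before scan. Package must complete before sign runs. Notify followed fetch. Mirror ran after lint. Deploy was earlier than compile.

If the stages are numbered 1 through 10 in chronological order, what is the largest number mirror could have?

Mirror must come before notify — 1 stage forced after it.
Everything else can be placed before mirror in some valid order, so mirror can sit as late as position 10 − 1 = 9.

9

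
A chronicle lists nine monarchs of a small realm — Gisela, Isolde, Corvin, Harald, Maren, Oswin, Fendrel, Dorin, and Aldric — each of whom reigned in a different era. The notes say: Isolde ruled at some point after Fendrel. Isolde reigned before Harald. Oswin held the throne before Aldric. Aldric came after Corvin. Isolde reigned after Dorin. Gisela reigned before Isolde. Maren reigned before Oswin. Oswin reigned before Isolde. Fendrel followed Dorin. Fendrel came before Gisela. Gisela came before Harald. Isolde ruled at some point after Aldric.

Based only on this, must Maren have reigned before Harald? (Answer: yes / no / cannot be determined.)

yes

Chain the constraints: Maren → Oswin → Isolde → Harald. Each link is directly stated, so Maren comes before Harald.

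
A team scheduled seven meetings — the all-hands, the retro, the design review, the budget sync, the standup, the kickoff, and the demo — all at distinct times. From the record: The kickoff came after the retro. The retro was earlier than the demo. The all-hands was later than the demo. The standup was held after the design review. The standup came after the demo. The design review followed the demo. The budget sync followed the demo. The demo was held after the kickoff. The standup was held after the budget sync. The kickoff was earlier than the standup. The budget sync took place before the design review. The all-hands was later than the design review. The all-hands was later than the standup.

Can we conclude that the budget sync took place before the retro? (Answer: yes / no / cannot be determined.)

no

Tracing the constraints gives the retro → the demo → the budget sync, so the retro must come before the budget sync.
That means the budget sync cannot be before the retro.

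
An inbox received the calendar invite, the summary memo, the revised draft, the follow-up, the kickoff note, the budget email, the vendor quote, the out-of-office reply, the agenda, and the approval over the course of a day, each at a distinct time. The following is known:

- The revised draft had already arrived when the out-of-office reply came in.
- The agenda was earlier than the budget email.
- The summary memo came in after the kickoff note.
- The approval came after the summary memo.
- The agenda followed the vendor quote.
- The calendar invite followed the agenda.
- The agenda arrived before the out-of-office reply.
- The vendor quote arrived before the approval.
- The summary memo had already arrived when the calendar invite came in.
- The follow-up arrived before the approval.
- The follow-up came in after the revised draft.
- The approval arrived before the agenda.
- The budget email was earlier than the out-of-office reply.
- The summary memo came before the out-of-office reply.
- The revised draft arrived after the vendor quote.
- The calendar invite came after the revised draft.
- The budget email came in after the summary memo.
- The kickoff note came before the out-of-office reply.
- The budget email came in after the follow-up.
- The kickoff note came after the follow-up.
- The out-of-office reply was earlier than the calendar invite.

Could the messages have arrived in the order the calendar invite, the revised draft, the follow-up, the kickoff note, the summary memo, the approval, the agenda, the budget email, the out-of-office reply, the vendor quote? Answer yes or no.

no

The constraints require the vendor quote before the agenda, but in the proposed sequence the agenda appears ahead of the vendor quote. That one violation is enough.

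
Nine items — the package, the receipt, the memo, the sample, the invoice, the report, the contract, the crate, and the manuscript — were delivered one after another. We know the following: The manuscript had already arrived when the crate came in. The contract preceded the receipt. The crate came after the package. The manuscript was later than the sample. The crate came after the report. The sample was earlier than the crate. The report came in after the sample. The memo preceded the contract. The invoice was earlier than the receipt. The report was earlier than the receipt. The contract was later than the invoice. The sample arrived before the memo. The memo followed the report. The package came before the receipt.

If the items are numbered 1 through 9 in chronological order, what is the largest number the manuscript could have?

8

The manuscript must come before the crate — 1 item forced after it.
Everything else can be placed before the manuscript in some valid order, so the manuscript can sit as late as position 9 − 1 = 8.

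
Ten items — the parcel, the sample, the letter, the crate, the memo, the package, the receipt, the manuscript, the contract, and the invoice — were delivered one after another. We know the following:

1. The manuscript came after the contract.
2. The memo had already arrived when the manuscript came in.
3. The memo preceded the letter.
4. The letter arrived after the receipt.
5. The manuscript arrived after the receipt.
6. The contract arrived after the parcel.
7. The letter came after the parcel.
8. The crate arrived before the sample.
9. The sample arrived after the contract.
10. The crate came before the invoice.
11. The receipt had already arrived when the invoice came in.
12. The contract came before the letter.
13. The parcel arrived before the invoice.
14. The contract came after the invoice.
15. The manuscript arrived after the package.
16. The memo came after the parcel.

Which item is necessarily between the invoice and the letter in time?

Tracing the constraints gives the invoice → the contract → the letter, so the contract sits after the invoice and before the letter.
No other item is forced both after the invoice and before the letter.

the contract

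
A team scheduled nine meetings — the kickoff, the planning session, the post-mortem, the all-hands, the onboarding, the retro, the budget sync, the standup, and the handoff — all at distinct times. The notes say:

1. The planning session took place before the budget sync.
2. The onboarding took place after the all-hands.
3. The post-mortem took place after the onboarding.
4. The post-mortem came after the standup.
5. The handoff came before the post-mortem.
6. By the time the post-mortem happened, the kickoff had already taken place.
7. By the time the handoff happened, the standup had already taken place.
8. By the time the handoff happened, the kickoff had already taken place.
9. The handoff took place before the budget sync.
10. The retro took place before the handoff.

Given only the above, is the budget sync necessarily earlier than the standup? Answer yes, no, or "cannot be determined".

no

Tracing the constraints gives the standup → the handoff → the budget sync, so the standup must come before the budget sync.
That means the budget sync cannot be before the standup.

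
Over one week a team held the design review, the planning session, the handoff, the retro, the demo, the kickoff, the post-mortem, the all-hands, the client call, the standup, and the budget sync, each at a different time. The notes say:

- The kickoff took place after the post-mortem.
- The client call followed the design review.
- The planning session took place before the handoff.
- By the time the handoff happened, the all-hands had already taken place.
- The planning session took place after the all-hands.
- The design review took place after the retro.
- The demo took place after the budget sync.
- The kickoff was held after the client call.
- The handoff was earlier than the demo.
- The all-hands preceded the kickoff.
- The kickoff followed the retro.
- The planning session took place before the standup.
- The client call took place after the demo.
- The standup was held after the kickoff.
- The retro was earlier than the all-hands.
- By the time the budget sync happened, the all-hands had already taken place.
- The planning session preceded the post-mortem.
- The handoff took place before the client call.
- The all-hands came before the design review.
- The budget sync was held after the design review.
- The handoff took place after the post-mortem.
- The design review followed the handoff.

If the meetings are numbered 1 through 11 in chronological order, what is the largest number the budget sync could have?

The budget sync must come before the client call, the demo, the kickoff, and the standup — 4 meetings forced after it.
Everything else can be placed before the budget sync in some valid order, so the budget sync can sit as late as position 11 − 4 = 7.

7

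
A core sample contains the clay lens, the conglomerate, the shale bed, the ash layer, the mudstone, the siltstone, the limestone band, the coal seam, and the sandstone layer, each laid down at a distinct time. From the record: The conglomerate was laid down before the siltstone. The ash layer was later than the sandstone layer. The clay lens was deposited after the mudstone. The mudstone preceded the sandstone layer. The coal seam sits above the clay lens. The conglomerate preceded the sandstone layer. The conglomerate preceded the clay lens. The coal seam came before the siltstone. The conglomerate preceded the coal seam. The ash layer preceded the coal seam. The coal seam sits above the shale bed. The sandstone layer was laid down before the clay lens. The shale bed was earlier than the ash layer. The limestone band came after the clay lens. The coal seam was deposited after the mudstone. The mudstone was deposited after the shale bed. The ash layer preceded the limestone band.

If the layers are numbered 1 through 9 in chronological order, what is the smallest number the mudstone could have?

2

The shale bed must come before the mudstone — 1 forced predecessor.
Nothing else is forced ahead of the mudstone, so its earliest slot is position 1 + 1 = 2.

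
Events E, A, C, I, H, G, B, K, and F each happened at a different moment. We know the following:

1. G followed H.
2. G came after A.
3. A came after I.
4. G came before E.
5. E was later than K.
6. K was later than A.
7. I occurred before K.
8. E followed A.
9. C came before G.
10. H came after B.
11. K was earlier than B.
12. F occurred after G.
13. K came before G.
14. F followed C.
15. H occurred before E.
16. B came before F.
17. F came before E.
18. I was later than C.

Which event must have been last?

E

Every other event has a chain of constraints placing it before E, so E is last.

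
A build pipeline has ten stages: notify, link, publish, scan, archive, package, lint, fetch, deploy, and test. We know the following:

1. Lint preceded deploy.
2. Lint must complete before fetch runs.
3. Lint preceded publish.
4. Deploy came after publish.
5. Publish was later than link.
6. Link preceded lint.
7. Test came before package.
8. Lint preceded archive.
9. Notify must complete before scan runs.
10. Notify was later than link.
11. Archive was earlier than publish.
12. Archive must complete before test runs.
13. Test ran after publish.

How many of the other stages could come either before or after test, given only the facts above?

4

Forced before test: archive, link, lint, and publish; forced after test: package.
That leaves deploy, fetch, notify, and scan with no forced order relative to test — 4.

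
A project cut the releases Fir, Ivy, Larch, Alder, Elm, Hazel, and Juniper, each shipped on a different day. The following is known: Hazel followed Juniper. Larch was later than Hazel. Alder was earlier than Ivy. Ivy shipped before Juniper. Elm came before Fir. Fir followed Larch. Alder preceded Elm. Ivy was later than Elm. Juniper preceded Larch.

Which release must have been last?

Every other release has a chain of constraints placing it before Fir, so Fir is last.

Fir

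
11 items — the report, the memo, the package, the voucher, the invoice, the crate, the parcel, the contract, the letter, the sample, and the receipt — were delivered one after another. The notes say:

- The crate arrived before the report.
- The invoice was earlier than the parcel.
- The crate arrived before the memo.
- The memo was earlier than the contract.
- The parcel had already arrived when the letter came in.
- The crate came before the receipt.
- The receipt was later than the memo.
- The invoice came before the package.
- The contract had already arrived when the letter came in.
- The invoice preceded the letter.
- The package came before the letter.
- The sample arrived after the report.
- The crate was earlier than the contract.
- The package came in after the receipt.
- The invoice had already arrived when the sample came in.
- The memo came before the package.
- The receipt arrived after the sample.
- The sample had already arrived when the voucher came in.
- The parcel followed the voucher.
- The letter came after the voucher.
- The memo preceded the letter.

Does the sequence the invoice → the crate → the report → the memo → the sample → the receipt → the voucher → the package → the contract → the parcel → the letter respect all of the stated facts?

yes

Check each stated constraint against the proposed order — e.g. the invoice is ahead of the parcel; the invoice is ahead of the letter. Every pair is in the required order; nothing is violated.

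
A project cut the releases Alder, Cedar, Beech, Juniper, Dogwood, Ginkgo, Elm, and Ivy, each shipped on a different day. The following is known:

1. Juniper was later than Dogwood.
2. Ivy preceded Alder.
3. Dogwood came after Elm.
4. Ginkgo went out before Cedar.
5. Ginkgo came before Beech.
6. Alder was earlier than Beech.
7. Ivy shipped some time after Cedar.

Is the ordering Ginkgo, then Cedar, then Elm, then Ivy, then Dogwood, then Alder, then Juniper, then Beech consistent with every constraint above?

yes

Check each stated constraint against the proposed order — e.g. Cedar is ahead of Ivy; Ginkgo is ahead of Beech. Every pair is in the required order; nothing is violated.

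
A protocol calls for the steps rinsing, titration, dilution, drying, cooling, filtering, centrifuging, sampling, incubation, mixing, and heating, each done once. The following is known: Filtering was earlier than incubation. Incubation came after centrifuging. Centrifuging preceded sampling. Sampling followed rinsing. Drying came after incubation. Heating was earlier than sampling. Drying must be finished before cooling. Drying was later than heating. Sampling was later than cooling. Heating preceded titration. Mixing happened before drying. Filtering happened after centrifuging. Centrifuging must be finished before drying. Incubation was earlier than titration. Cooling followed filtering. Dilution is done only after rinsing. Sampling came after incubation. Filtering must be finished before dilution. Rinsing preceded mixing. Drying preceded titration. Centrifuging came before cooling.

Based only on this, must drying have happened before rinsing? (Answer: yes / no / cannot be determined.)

no

Tracing the constraints gives rinsing → mixing → drying, so rinsing must come before drying.
That means drying cannot be before rinsing.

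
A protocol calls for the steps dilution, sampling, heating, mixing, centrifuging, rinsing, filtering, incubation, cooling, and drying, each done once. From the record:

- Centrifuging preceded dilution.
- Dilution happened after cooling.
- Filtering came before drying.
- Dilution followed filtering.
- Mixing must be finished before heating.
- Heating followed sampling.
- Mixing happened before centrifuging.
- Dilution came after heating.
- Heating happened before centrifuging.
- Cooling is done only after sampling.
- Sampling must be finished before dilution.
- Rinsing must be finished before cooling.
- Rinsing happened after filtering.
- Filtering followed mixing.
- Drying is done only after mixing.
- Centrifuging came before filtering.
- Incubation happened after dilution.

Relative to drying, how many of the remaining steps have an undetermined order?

Forced before drying: centrifuging, filtering, heating, mixing, and sampling.
That leaves cooling, dilution, incubation, and rinsing with no forced order relative to drying — 4.

4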